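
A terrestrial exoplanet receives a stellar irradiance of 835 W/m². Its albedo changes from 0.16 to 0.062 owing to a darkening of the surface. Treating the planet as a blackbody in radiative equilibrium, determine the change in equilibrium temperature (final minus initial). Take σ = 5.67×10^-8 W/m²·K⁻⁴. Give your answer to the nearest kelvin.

Initial: T₁ = [S(1−0.16)/(4σ)]^(1/4) = 235.8 K.
Final:   T₂ = [S(1−0.062)/(4σ)]^(1/4) = 242.4 K.
Change: 242.4 − 235.8 = 6.596 K.

7 K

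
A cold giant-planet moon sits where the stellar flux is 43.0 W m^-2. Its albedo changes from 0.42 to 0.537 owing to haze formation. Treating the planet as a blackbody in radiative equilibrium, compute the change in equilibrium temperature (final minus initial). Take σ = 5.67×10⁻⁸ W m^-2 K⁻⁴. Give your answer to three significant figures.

-5.61 K

Before: T₁ = [43.00·0.58/(4σ)]^(1/4) = 102.4 K.
After:  T₂ = [43.00·0.463/(4σ)]^(1/4) = 96.79 K.
ΔT = T₂ − T₁ = -5.608 K.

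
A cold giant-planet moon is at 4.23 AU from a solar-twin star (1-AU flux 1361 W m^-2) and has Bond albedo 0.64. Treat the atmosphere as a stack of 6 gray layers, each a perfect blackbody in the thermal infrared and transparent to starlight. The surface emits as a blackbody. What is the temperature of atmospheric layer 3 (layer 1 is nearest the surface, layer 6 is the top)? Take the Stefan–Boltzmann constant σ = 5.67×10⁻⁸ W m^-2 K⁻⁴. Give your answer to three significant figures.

By the inverse-square law, S = 1361/4.23² = 76.06 W m^-2.
The effective emission temperature is T_e = [S(1−α)/(4σ)]^¼ = 104.8 K.
In the N-layer model, layer k (counted from the surface) has T_k = (N+1−k)^(1/4)·T_e.
T_3 = (4)^(1/4)·104.8 = 148.2 K.

148 K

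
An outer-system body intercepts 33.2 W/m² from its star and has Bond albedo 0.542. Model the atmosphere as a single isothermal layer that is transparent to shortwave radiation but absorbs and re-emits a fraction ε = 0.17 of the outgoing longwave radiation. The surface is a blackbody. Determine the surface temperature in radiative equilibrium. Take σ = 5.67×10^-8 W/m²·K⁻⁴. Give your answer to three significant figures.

The planet radiates to space at T_e = [S(1−α)/(4σ)]^(1/4) = 90.49 K.
The surface balance (absorbed SW + ε·downward IR = σT_s⁴) with T_a⁴ = T_s⁴/2 reduces to T_s = T_e·[2/(2−ε)]^¼ = 92.52 K.

92.5 K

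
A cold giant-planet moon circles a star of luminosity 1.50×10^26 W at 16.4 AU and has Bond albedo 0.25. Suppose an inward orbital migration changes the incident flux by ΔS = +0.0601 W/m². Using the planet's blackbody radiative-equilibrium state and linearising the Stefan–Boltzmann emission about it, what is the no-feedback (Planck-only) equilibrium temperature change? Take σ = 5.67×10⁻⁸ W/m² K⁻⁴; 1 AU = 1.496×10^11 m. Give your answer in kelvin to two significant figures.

0.38 kelvin

d = 16.4 × 1.496×10^11 m = 2.453×10^12 m.
S = L/(4πd²) = 1.983 W/m².
Unperturbed T_e = [1.983·(1−0.25)/(4σ)]^¼ = 50.60 K.
Only a fraction (1−α) is absorbed and it's spread over 4πR², so ΔF = (1−α)ΔS/4 = 0.01127 W/m².
The Planck feedback parameter is 4σT_e³ = 0.02939 W/m²/K.
Hence the no-feedback warming is ΔF/(4σT_e³) = 0.383 K.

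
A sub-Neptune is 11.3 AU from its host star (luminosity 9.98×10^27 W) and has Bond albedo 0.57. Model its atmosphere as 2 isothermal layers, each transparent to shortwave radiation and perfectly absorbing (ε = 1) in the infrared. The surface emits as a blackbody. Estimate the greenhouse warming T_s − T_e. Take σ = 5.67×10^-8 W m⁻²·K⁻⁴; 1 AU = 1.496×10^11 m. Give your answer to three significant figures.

Orbital distance: d = 11.3 AU = 1.690×10^12 m.
S = L/(4πd²) = 277.9 W m⁻².
OLR = S(1−α)/4 = 29.88 W m⁻²; the top layer radiates at T_e = 151.5 K.
T_s = (N+1)^(1/4)·T_e = 199.4 K.
So the greenhouse effect raises the surface by 199.4 − 151.5 = 47.89 K.

47.9 K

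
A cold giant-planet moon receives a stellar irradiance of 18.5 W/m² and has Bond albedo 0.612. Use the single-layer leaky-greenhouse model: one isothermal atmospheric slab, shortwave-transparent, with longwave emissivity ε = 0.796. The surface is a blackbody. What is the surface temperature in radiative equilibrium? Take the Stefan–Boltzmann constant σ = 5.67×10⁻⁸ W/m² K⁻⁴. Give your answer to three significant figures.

The planet radiates to space at T_e = [S(1−α)/(4σ)]^(1/4) = 75.00 K.
The surface balance (absorbed SW + ε·downward IR = σT_s⁴) with T_a⁴ = T_s⁴/2 reduces to T_s = T_e·[2/(2−ε)]^¼ = 85.15 K.

85.2 K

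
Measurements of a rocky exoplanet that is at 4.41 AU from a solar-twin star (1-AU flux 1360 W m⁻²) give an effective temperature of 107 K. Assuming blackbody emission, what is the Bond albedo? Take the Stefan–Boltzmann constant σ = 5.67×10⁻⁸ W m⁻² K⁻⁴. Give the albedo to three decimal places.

Flux at the orbit: S = 1360/(4.41)² = 69.93 W m⁻².
Energy balance: S(1−α)/4 = σT⁴, so 1−α = 4σT⁴/S.
σT⁴ = 7.432 W m⁻², so 4σT⁴ = 29.73 W m⁻².
Hence α = 1 − 29.73/69.93 = 0.5749.

0.575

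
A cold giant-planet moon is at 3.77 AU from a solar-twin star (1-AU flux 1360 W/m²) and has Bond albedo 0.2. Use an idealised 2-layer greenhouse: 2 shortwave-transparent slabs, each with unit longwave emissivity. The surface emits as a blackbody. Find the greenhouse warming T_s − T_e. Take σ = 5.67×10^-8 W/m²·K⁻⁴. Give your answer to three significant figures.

42.8 kelvin

Flux at the orbit: S = 1360/(3.77)² = 95.69 W/m².
Top-of-atmosphere balance: σT_e⁴ = S(1−α)/4 = 19.14 W/m² → T_e = 135.5 K.
T_s = (N+1)^(1/4)·T_e = 178.4 K.
So the greenhouse effect raises the surface by 178.4 − 135.5 = 42.84 K.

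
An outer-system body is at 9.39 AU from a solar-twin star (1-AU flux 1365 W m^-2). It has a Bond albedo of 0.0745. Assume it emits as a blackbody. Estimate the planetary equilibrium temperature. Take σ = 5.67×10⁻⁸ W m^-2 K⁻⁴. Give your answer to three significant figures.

89.2 K

Flux at the orbit: S = 1365/(9.39)² = 15.48 W m^-2.
Absorbed flux (global mean): S(1−α)/4 = 15.48·0.925/4 = 3.582 W m^-2.
In equilibrium σT⁴ equals this, so T = 89.15 K.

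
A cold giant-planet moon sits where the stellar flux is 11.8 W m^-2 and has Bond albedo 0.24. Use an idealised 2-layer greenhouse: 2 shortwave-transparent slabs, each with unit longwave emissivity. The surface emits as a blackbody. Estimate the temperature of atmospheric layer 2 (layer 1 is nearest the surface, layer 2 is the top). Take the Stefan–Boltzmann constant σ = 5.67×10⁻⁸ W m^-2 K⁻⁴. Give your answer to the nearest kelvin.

79 K

The effective emission temperature is T_e = [S(1−α)/(4σ)]^¼ = 79.30 K.
In the N-layer model, layer k (counted from the surface) has T_k = (N+1−k)^(1/4)·T_e.
T_2 = (1)^(1/4)·79.30 = 79.30 K.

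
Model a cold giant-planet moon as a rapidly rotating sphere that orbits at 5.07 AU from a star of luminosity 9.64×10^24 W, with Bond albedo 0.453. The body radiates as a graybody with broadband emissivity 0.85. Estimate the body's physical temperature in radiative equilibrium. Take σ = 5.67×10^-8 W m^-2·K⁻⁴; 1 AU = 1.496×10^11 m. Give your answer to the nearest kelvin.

44 K

d = 5.07 × 1.496×10^11 m = 7.585×10^11 m.
Spreading L over a sphere of radius d: S = 9.64×10^24/(4π·7.58×10^11²) = 1.333 W m^-2.
Averaging over the sphere, the absorbed flux is S(1−α)/4 = 0.1824 W m^-2.
Radiative balance εσT⁴ = 0.1824 gives T = [0.1824/(0.85·σ)]^(1/4) = 44.10 K.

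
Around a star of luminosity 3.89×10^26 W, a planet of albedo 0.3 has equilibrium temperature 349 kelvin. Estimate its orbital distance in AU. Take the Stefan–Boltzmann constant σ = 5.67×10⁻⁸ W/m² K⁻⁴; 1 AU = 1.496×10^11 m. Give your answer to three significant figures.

0.536 AU

Energy balance gives S = 4σT⁴/(1−α) = 4807 W/m².
From L = 4πd²S, d = √(3.89×10^26/(4π·4807)) = 8.025×10^10 m = 0.5364 AU.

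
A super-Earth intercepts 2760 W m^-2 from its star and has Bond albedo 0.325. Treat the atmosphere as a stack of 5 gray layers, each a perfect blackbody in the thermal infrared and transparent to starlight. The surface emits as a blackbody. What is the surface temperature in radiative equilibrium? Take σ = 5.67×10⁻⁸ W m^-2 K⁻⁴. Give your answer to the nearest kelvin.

471 kelvin

Top-of-atmosphere balance: σT_e⁴ = S(1−α)/4 = 465.8 W m^-2 → T_e = 301.1 K.
Layer-by-layer balance gives σT_s⁴ = (N+1)σT_e⁴, so T_s = 6^¼·301.1 = 471.2 K.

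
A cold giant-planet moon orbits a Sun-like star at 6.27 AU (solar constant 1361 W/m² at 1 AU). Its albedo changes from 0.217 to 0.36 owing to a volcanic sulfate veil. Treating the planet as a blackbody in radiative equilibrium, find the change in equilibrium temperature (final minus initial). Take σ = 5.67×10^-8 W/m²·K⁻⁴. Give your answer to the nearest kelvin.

-5 K

By the inverse-square law, S = 1361/6.27² = 34.62 W/m².
Before: T₁ = [34.62·0.783/(4σ)]^(1/4) = 104.6 K.
Final:   T₂ = [S(1−0.36)/(4σ)]^(1/4) = 99.42 K.
Change: 99.42 − 104.6 = -5.141 K.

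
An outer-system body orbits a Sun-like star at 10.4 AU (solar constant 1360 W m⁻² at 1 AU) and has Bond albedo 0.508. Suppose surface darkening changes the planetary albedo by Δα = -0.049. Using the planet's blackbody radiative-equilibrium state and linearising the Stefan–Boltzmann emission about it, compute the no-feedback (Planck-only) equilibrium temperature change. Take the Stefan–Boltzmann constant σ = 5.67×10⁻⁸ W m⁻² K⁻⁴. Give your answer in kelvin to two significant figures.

1.8 K

Irradiance scales as 1/d², so S = 1360 W m⁻² × (1/10.4)² = 12.57 W m⁻².
Reference equilibrium: T_e = [S(1−α)/(4σ)]^(1/4) = 72.27 K.
TOA radiative forcing: ΔF = −S·Δα/4 = −12.57·(-0.049)/4 = 0.1540 W m⁻².
Planck response: λ_P = 4σT_e³ = 4·5.67×10⁻⁸·(72.27)³ = 0.08560 W m⁻²/K.
So ΔT₀ = 0.1540/0.08560 = 1.80 K.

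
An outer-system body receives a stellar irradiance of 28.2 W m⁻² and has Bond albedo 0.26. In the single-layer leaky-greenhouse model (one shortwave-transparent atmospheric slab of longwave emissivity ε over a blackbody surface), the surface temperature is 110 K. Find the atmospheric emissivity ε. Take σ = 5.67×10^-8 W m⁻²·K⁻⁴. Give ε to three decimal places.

0.743

First, T_e = [28.20·(1−0.26)/(4σ)]^(1/4) = 97.94 K.
T_s⁴ = T_e⁴·2/(2−ε) → ε = 2 − 2(T_e/T_s)⁴ = 2 − 2·(97.94/110)⁴ = 0.7431.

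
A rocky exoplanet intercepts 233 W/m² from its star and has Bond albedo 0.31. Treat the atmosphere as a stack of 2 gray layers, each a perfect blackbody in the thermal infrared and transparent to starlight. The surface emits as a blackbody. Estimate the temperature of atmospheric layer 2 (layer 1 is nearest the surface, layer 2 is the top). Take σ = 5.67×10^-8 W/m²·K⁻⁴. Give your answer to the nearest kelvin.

The effective emission temperature is T_e = [S(1−α)/(4σ)]^¼ = 163.2 K.
Each opaque layer satisfies 2T_j⁴ = T_{j−1}⁴ + T_{j+1}⁴, giving T_k⁴ = (N+1−k)T_e⁴.
With k = 2: T_2 = (2+1−2)^¼·163.2 K = 163.2 K.

163 K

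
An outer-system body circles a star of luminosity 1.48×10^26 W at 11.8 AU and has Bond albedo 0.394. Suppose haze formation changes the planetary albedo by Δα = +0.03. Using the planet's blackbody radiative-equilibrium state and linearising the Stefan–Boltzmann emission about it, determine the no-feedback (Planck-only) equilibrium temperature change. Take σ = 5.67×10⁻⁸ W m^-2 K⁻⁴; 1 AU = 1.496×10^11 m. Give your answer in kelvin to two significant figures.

-0.70 K

d = 11.8 × 1.496×10^11 m = 1.765×10^12 m.
Flux at the orbit: S = L/(4πd²) = 1.48×10^26/(4π·(1.77×10^12)²) = 3.779 W m^-2.
Unperturbed T_e = [3.779·(1−0.394)/(4σ)]^¼ = 56.37 K.
The change in absorbed flux is Δ[S(1−α)/4] = −SΔα/4 = -0.02835 W m^-2.
The Planck feedback parameter is 4σT_e³ = 0.04063 W m^-2/K.
So ΔT₀ = -0.02835/0.04063 = -0.698 K.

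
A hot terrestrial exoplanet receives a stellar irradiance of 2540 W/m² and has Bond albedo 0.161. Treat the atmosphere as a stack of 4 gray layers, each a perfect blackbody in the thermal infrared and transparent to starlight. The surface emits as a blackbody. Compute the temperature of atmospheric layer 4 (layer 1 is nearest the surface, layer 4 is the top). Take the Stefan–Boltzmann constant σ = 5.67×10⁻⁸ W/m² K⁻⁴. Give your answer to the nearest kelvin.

311 K

The effective emission temperature is T_e = [S(1−α)/(4σ)]^¼ = 311.3 K.
Each opaque layer satisfies 2T_j⁴ = T_{j−1}⁴ + T_{j+1}⁴, giving T_k⁴ = (N+1−k)T_e⁴.
With k = 4: T_4 = (4+1−4)^¼·311.3 K = 311.3 K.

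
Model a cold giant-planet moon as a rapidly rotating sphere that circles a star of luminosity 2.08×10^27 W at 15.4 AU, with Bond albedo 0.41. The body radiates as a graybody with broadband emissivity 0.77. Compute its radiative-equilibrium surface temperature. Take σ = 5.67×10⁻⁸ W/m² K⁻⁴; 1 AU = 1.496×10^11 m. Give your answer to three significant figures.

d = 15.4 × 1.496×10^11 m = 2.304×10^12 m.
Flux at the orbit: S = L/(4πd²) = 2.08×10^27/(4π·(2.30×10^12)²) = 31.19 W/m².
Averaging over the sphere, the absorbed flux is S(1−α)/4 = 4.600 W/m².
Radiative balance εσT⁴ = 4.600 gives T = [4.600/(0.77·σ)]^(1/4) = 101.3 K.

101 kelvin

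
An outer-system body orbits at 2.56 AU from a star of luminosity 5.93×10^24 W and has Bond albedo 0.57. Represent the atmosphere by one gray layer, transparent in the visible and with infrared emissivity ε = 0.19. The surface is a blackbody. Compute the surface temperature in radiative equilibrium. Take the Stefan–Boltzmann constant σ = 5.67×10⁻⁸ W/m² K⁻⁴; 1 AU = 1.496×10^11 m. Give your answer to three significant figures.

51.0 K

d = 2.56 × 1.496×10^11 m = 3.830×10^11 m.
Flux at the orbit: S = L/(4πd²) = 5.93×10^24/(4π·(3.83×10^11)²) = 3.217 W/m².
Effective emission temperature (TOA balance): σT_e⁴ = S(1−α)/4 = 0.3459 W/m² → T_e = 49.70 K.
The surface balance (absorbed SW + ε·downward IR = σT_s⁴) with T_a⁴ = T_s⁴/2 reduces to T_s = T_e·[2/(2−ε)]^¼ = 50.95 K.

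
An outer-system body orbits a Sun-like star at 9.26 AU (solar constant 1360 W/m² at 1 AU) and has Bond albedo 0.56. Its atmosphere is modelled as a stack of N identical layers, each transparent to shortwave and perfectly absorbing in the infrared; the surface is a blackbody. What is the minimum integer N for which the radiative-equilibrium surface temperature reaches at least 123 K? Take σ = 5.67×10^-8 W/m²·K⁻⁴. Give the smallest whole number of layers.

7

Irradiance scales as 1/d², so S = 1360 W/m² × (1/9.26)² = 15.86 W/m².
Top-of-atmosphere balance: σT_e⁴ = S(1−α)/4 = 1.745 W/m² → T_e = 74.48 K.
T_s = (N+1)^(1/4)·T_e ≥ 123 K requires N+1 ≥ (T_s/T_e)⁴ = (123/74.48)⁴ = 7.439.
So N ≥ 6.439; the smallest integer is N = 7.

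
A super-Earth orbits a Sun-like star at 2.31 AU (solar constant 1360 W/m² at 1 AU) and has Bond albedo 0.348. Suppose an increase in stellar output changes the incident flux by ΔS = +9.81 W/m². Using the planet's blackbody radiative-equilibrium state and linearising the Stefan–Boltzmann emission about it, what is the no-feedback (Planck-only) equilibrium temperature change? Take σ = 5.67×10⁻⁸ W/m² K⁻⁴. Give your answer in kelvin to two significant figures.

By the inverse-square law, S = 1360/2.31² = 254.9 W/m².
Reference equilibrium: T_e = [S(1−α)/(4σ)]^(1/4) = 164.5 K.
TOA radiative forcing: ΔF = (1−α)ΔS/4 = 0.652·(+9.81)/4 = 1.599 W/m².
The Planck feedback parameter is 4σT_e³ = 1.010 W/m²/K.
Hence the no-feedback warming is ΔF/(4σT_e³) = 1.58 K.

1.6 K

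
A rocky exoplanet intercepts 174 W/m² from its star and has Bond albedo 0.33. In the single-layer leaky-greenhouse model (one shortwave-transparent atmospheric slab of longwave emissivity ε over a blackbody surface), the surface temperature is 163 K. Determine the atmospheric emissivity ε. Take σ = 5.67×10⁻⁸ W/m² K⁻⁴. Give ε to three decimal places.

First, T_e = [174.0·(1−0.33)/(4σ)]^(1/4) = 150.6 K.
Inverting T_s⁴ = 2T_e⁴/(2−ε): (T_e/T_s)⁴ = 0.7282, so ε = 2(1 − 0.7282) = 0.5437.

0.544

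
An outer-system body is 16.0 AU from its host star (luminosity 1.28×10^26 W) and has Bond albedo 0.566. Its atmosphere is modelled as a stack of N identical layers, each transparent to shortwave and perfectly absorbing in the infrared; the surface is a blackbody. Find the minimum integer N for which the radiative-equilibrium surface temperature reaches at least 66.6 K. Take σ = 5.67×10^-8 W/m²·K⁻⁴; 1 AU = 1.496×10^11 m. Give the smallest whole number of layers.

5

Orbital distance: d = 16.0 AU = 2.394×10^12 m.
Spreading L over a sphere of radius d: S = 1.28×10^26/(4π·2.39×10^12²) = 1.778 W/m².
OLR = S(1−α)/4 = 0.1929 W/m²; the top layer radiates at T_e = 42.95 K.
Since T_s⁴ = (N+1)T_e⁴, we need N ≥ (T_s/T_e)⁴ − 1 = 4.783.
So N ≥ 4.783; the smallest integer is N = 5.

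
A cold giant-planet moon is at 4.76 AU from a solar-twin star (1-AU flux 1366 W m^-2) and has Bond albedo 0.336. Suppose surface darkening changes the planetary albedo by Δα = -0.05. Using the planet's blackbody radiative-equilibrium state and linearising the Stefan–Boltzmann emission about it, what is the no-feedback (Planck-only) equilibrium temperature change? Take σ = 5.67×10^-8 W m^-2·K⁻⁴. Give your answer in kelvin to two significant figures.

2.2 K

Irradiance scales as 1/d², so S = 1366 W m^-2 × (1/4.76)² = 60.29 W m^-2.
Unperturbed T_e = [60.29·(1−0.336)/(4σ)]^¼ = 115.3 K.
ΔF = −(S/4)Δα = −(60.29/4)×(-0.05) = 0.7536 W m^-2.
Linearising σT⁴ gives d(σT⁴)/dT = 4σT_e³ = 0.3473 W m^-2 per K.
So ΔT₀ = 0.7536/0.3473 = 2.17 K.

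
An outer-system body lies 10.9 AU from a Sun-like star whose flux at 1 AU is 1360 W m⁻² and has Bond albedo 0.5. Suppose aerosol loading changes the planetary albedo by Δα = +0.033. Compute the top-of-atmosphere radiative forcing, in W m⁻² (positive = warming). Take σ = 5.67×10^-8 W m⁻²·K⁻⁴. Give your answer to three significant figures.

Flux at the orbit: S = 1360/(10.9)² = 11.45 W m⁻².
TOA radiative forcing: ΔF = −S·Δα/4 = −11.45·(+0.033)/4 = -0.09444 W m⁻².

-0.0944 W m⁻²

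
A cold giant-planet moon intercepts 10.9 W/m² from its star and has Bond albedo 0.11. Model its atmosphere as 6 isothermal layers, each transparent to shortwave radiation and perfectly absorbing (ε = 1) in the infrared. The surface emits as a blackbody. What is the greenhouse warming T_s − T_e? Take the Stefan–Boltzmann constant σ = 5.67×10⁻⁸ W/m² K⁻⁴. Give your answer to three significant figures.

50.7 K

Top-of-atmosphere balance: σT_e⁴ = S(1−α)/4 = 2.425 W/m² → T_e = 80.87 K.
Surface: T_s = (7)^¼·T_e = 131.5 K.
Warming: T_s − T_e = 50.67 K.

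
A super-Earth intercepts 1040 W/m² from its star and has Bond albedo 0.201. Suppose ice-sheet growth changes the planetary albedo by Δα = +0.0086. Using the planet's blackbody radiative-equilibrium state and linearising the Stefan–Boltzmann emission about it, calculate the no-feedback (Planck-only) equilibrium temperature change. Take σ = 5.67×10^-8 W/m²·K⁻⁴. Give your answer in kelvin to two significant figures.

The baseline emission temperature is T_e = 246.0 K.
TOA radiative forcing: ΔF = −S·Δα/4 = −1040·(+0.0086)/4 = -2.236 W/m².
Linearising σT⁴ gives d(σT⁴)/dT = 4σT_e³ = 3.378 W/m² per K.
Hence the no-feedback warming is ΔF/(4σT_e³) = -0.662 K.

-0.66 K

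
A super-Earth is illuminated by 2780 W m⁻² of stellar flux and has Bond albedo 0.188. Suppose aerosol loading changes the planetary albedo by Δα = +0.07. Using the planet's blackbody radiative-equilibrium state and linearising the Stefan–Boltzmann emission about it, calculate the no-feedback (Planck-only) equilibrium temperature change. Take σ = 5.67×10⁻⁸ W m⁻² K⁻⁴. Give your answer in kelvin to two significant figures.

Reference equilibrium: T_e = [S(1−α)/(4σ)]^(1/4) = 315.9 K.
The change in absorbed flux is Δ[S(1−α)/4] = −SΔα/4 = -48.65 W m⁻².
Linearising σT⁴ gives d(σT⁴)/dT = 4σT_e³ = 7.147 W m⁻² per K.
ΔT₀ = ΔF/λ_P = -48.65/7.147 = -6.81 K.

-6.8 K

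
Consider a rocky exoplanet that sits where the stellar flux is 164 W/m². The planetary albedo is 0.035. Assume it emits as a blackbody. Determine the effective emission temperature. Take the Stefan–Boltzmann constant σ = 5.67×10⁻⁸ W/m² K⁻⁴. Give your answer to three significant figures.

163 K

The planet absorbs (1−α)S over its disc πR² and re-emits over 4πR², so the mean absorbed flux is (1−0.035)·164.0/4 = 39.56 W/m².
Balancing against σT⁴: T = (39.56/5.67×10⁻⁸)^(1/4) = 162.5 K.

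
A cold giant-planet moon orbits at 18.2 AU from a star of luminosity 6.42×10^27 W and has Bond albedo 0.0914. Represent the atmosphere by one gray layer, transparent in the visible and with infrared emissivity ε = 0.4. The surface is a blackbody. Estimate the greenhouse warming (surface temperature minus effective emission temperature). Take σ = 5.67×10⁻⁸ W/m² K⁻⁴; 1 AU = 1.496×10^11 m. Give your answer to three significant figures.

d = 18.2 × 1.496×10^11 m = 2.723×10^12 m.
Spreading L over a sphere of radius d: S = 6.42×10^27/(4π·2.72×10^12²) = 68.92 W/m².
At the top of the atmosphere, σT_e⁴ = S(1−α)/4 = 15.65 W/m², giving T_e = 128.9 K.
For a single slab of emissivity ε, T_s⁴ = 2T_e⁴/(2−ε); thus T_s = 128.9·(1.25)^(1/4) = 136.3 K.
The atmosphere warms the surface by 7.395 K.

7.40 K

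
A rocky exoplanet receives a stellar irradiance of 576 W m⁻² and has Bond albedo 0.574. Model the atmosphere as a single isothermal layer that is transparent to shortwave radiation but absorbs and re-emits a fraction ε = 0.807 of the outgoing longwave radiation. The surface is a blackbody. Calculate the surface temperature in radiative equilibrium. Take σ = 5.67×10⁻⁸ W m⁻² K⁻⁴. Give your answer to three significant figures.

206 K

At the top of the atmosphere, σT_e⁴ = S(1−α)/4 = 61.34 W m⁻², giving T_e = 181.4 K.
The surface balance (absorbed SW + ε·downward IR = σT_s⁴) with T_a⁴ = T_s⁴/2 reduces to T_s = T_e·[2/(2−ε)]^¼ = 206.4 K.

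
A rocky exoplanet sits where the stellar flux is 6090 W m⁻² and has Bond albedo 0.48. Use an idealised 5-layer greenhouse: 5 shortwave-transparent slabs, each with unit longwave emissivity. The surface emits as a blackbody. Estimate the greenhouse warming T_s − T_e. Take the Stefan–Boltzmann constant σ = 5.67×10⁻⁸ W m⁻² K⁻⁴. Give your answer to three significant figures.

OLR = S(1−α)/4 = 791.7 W m⁻²; the top layer radiates at T_e = 343.8 K.
T_s = (N+1)^(1/4)·T_e = 538.0 K.
Warming: T_s − T_e = 194.2 K.

194 K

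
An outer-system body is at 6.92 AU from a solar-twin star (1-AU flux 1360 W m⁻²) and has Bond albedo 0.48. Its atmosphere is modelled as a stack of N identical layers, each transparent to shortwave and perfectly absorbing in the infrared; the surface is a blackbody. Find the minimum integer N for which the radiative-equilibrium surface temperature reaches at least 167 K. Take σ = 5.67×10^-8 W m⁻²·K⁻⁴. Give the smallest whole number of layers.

11

Flux at the orbit: S = 1360/(6.92)² = 28.40 W m⁻².
Top-of-atmosphere balance: σT_e⁴ = S(1−α)/4 = 3.692 W m⁻² → T_e = 89.83 K.
Need (N+1)T_e⁴ ≥ T_s⁴, i.e. N+1 ≥ (167/89.83)⁴ = 11.945.
So N ≥ 10.945; the smallest integer is N = 11.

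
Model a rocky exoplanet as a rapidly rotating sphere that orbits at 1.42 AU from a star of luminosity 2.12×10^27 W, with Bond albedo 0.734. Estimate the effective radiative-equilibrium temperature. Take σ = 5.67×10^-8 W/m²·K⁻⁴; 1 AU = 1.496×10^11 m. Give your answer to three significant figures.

257 K

Orbital distance: d = 1.42 AU = 2.124×10^11 m.
Flux at the orbit: S = L/(4πd²) = 2.12×10^27/(4π·(2.12×10^11)²) = 3738 W/m².
Averaging over the sphere, the absorbed flux is S(1−α)/4 = 248.6 W/m².
In equilibrium σT⁴ equals this, so T = 257.3 K.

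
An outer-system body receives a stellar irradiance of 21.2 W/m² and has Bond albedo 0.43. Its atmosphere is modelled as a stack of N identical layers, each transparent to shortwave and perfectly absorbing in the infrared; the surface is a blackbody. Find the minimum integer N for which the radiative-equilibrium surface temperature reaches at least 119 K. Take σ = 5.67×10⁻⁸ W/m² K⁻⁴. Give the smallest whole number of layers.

Top-of-atmosphere balance: σT_e⁴ = S(1−α)/4 = 3.021 W/m² → T_e = 85.44 K.
Since T_s⁴ = (N+1)T_e⁴, we need N ≥ (T_s/T_e)⁴ − 1 = 2.764.
The minimum whole number is N = 3.

3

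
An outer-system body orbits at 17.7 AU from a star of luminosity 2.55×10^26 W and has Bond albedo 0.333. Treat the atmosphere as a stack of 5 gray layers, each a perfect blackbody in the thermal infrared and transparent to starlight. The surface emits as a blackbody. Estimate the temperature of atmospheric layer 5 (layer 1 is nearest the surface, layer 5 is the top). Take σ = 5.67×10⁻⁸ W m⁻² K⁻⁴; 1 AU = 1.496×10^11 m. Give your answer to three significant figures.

d = 17.7 × 1.496×10^11 m = 2.648×10^12 m.
Spreading L over a sphere of radius d: S = 2.55×10^26/(4π·2.65×10^12²) = 2.894 W m⁻².
OLR = S(1−α)/4 = 0.4826 W m⁻²; the top layer radiates at T_e = 54.01 K.
Each opaque layer satisfies 2T_j⁴ = T_{j−1}⁴ + T_{j+1}⁴, giving T_k⁴ = (N+1−k)T_e⁴.
T_5 = (1)^(1/4)·54.01 = 54.01 K.

54.0 K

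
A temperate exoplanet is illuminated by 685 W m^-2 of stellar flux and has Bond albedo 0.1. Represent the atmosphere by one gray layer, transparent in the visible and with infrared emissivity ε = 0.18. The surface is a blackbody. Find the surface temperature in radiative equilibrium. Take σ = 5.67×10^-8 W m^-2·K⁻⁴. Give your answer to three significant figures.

234 K

At the top of the atmosphere, σT_e⁴ = S(1−α)/4 = 154.1 W m^-2, giving T_e = 228.3 K.
The surface balance (absorbed SW + ε·downward IR = σT_s⁴) with T_a⁴ = T_s⁴/2 reduces to T_s = T_e·[2/(2−ε)]^¼ = 233.8 K.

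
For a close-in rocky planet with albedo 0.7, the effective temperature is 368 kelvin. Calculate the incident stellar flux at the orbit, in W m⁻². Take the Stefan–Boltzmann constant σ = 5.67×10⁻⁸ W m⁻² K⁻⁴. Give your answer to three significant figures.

From S(1−α)/4 = σT⁴: S = 4σT⁴/(1−α).
The emitted flux is σT⁴ = 1040 W m⁻².
S = 4·1040/0.3 = 13860 W m⁻².

13900 W m⁻²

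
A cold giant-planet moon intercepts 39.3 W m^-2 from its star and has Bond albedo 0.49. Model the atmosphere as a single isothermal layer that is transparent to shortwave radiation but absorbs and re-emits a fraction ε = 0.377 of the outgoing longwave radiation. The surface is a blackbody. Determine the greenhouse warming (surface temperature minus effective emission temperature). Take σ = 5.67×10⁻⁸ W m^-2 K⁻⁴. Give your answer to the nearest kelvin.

At the top of the atmosphere, σT_e⁴ = S(1−α)/4 = 5.011 W m^-2, giving T_e = 96.96 K.
For a single slab of emissivity ε, T_s⁴ = 2T_e⁴/(2−ε); thus T_s = 96.96·(1.232)^(1/4) = 102.2 K.
Greenhouse warming: T_s − T_e = 5.197 K.

5 K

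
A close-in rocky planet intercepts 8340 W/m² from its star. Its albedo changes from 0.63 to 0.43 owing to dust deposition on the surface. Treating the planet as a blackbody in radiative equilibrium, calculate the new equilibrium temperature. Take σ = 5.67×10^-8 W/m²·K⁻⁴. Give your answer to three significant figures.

New equilibrium: T₂ = [(1−0.43)·8340/(4σ)]^(1/4) = 380.5 K.

380 K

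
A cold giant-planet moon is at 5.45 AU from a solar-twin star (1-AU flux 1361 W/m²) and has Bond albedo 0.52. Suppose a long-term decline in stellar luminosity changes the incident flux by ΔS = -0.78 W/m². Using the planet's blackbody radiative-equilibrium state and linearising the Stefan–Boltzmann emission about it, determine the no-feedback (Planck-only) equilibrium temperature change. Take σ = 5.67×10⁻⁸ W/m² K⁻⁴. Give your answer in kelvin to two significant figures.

By the inverse-square law, S = 1361/5.45² = 45.82 W/m².
The baseline emission temperature is T_e = 99.24 K.
ΔF = Δ[S(1−α)]/4 = (1−0.52)·-0.78/4 = -0.09360 W/m².
Linearising σT⁴ gives d(σT⁴)/dT = 4σT_e³ = 0.2216 W/m² per K.
ΔT₀ = ΔF/λ_P = -0.09360/0.2216 = -0.422 K.

-0.42 K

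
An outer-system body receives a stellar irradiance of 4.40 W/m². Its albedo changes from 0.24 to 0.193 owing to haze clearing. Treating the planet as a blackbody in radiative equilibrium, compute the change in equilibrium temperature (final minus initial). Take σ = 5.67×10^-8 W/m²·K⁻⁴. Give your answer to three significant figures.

Initial: T₁ = [S(1−0.24)/(4σ)]^(1/4) = 61.97 K.
After:  T₂ = [4.400·0.807/(4σ)]^(1/4) = 62.90 K.
Change: 62.90 − 61.97 = 0.9366 K.

0.937 K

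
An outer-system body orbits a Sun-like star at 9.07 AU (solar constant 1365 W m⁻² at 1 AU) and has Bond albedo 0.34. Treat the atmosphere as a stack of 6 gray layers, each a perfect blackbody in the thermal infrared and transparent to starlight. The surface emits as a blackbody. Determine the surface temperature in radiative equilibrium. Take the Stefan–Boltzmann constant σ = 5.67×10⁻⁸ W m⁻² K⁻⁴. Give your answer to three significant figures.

136 kelvin

Irradiance scales as 1/d², so S = 1365 W m⁻² × (1/9.07)² = 16.59 W m⁻².
The effective emission temperature is T_e = [S(1−α)/(4σ)]^¼ = 83.36 K.
With N = 6 opaque layers, T_s = (N+1)^(1/4)·T_e = 7^(1/4)·83.36 = 135.6 K.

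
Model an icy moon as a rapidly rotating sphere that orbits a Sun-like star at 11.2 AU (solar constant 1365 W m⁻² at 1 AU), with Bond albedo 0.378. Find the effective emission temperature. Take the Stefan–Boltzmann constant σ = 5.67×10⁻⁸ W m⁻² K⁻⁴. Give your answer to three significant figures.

Irradiance scales as 1/d², so S = 1365 W m⁻² × (1/11.2)² = 10.88 W m⁻².
Averaging over the sphere, the absorbed flux is S(1−α)/4 = 1.692 W m⁻².
Set σT⁴ = 1.692 → T = (1.692/σ)^(1/4) = 73.91 K.

73.9 kelvin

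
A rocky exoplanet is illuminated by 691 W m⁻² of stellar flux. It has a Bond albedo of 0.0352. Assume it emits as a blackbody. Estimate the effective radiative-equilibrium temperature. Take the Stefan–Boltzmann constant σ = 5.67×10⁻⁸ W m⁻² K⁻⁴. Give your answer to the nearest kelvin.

233 K

The planet absorbs (1−α)S over its disc πR² and re-emits over 4πR², so the mean absorbed flux is (1−0.0352)·691.0/4 = 166.7 W m⁻².
Set σT⁴ = 166.7 → T = (166.7/σ)^(1/4) = 232.8 K.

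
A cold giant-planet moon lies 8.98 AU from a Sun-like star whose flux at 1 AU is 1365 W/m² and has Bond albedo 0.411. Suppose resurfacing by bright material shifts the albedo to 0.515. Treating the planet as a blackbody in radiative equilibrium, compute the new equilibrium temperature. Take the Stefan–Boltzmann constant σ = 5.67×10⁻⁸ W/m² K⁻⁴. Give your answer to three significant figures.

77.6 K

Flux at the orbit: S = 1365/(8.98)² = 16.93 W/m².
New equilibrium: T₂ = [(1−0.515)·16.93/(4σ)]^(1/4) = 77.57 K.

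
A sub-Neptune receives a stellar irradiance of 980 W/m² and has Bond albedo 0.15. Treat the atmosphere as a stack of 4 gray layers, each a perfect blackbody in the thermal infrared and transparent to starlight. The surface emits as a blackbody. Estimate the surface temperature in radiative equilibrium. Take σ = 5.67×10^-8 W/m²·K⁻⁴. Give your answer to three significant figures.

Top-of-atmosphere balance: σT_e⁴ = S(1−α)/4 = 208.2 W/m² → T_e = 246.2 K.
With N = 4 opaque layers, T_s = (N+1)^(1/4)·T_e = 5^(1/4)·246.2 = 368.1 K.

368 kelvin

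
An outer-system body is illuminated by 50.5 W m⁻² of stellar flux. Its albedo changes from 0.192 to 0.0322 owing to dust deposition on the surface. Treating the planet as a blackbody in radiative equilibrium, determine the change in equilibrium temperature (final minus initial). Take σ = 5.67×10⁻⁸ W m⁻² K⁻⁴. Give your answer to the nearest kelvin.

With α = 0.192, T₁ = 115.8 K.
Final:   T₂ = [S(1−0.0322)/(4σ)]^(1/4) = 121.2 K.
ΔT = T₂ − T₁ = 5.345 K.

5 K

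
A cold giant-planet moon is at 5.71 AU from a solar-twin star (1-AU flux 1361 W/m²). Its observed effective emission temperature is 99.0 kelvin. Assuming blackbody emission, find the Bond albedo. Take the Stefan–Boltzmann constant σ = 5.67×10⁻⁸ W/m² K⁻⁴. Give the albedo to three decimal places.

0.478

Irradiance scales as 1/d², so S = 1361 W/m² × (1/5.71)² = 41.74 W/m².
From σT⁴ = S(1−α)/4 we invert for α: 1−α = 4σT⁴/S.
σT⁴ = 5.447 W/m², so 4σT⁴ = 21.79 W/m².
1−α = 21.79/41.74 = 0.5219, so α = 0.4781.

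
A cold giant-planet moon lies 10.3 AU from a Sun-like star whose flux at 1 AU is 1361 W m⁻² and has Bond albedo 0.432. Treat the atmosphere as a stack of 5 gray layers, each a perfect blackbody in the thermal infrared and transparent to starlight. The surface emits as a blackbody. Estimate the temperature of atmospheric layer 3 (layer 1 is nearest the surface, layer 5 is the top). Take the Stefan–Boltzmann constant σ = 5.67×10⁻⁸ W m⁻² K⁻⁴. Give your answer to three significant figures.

Irradiance scales as 1/d², so S = 1361 W m⁻² × (1/10.3)² = 12.83 W m⁻².
The effective emission temperature is T_e = [S(1−α)/(4σ)]^¼ = 75.29 K.
The net upward flux σT_e⁴ is constant between every pair of levels, so T_k⁴ = (N+1−k)T_e⁴.
With k = 3: T_3 = (5+1−3)^¼·75.29 K = 99.08 K.

99.1 kelvin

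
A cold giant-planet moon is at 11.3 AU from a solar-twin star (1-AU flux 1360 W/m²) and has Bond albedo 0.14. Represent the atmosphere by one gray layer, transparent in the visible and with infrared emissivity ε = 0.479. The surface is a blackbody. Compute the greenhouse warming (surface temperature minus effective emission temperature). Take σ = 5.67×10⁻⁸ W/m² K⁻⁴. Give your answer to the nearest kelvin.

Irradiance scales as 1/d², so S = 1360 W/m² × (1/11.3)² = 10.65 W/m².
Effective emission temperature (TOA balance): σT_e⁴ = S(1−α)/4 = 2.290 W/m² → T_e = 79.72 K.
The surface balance (absorbed SW + ε·downward IR = σT_s⁴) with T_a⁴ = T_s⁴/2 reduces to T_s = T_e·[2/(2−ε)]^¼ = 85.37 K.
The atmosphere warms the surface by 5.647 K.

6 K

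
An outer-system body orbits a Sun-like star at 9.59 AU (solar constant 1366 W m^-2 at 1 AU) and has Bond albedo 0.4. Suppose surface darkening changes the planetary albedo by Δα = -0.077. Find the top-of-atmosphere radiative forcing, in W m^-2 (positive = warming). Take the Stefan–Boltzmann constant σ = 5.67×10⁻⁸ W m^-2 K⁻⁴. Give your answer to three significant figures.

0.286 W m^-2

Flux at the orbit: S = 1366/(9.59)² = 14.85 W m^-2.
TOA radiative forcing: ΔF = −S·Δα/4 = −14.85·(-0.077)/4 = 0.2859 W m^-2.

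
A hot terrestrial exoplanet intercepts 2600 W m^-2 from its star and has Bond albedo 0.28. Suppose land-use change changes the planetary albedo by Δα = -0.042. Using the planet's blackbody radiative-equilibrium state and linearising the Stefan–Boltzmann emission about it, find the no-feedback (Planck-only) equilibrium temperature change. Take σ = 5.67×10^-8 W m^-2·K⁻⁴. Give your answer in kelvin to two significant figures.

4.4 kelvin

Reference equilibrium: T_e = [S(1−α)/(4σ)]^(1/4) = 301.4 K.
The change in absorbed flux is Δ[S(1−α)/4] = −SΔα/4 = 27.30 W m^-2.
Linearising σT⁴ gives d(σT⁴)/dT = 4σT_e³ = 6.211 W m^-2 per K.
Hence the no-feedback warming is ΔF/(4σT_e³) = 4.40 K.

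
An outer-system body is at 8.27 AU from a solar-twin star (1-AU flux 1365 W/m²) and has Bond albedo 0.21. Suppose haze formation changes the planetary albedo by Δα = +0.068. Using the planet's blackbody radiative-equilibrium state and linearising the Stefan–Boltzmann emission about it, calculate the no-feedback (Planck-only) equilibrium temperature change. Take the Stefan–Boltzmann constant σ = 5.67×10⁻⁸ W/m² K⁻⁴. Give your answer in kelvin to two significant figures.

By the inverse-square law, S = 1365/8.27² = 19.96 W/m².
Unperturbed T_e = [19.96·(1−0.21)/(4σ)]^¼ = 91.31 K.
The change in absorbed flux is Δ[S(1−α)/4] = −SΔα/4 = -0.3393 W/m².
The Planck feedback parameter is 4σT_e³ = 0.1727 W/m²/K.
So ΔT₀ = -0.3393/0.1727 = -1.96 K.

-2.0 K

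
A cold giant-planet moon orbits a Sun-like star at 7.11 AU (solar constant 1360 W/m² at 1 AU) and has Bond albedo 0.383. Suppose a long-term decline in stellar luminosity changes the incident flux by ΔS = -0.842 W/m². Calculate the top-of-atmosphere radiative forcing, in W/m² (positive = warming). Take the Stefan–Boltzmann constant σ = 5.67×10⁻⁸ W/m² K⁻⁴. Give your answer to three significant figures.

Irradiance scales as 1/d², so S = 1360 W/m² × (1/7.11)² = 26.90 W/m².
ΔF = Δ[S(1−α)]/4 = (1−0.383)·-0.842/4 = -0.1299 W/m².

-0.130 W/m²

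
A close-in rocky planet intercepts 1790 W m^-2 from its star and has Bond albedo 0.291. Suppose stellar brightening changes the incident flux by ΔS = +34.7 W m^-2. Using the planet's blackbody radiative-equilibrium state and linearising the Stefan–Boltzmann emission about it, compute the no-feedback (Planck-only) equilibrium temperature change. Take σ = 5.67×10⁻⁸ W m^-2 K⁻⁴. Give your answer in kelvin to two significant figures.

Reference equilibrium: T_e = [S(1−α)/(4σ)]^(1/4) = 273.5 K.
ΔF = Δ[S(1−α)]/4 = (1−0.291)·+34.7/4 = 6.151 W m^-2.
Linearising σT⁴ gives d(σT⁴)/dT = 4σT_e³ = 4.640 W m^-2 per K.
Hence the no-feedback warming is ΔF/(4σT_e³) = 1.33 K.

1.3 K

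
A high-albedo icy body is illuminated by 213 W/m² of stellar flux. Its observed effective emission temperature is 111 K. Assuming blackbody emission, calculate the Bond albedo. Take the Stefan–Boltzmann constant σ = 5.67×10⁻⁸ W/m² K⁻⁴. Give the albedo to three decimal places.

From σT⁴ = S(1−α)/4 we invert for α: 1−α = 4σT⁴/S.
4σT⁴ = 4·5.67×10⁻⁸·(111)⁴ = 34.43 W/m².
Hence α = 1 − 34.43/213.0 = 0.8384.

0.838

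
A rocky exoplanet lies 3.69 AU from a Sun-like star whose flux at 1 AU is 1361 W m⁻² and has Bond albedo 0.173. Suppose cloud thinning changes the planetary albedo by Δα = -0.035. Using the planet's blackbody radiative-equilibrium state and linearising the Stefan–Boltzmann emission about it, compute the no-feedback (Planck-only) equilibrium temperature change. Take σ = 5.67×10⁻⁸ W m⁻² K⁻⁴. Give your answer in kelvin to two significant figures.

Irradiance scales as 1/d², so S = 1361 W m⁻² × (1/3.69)² = 99.96 W m⁻².
The baseline emission temperature is T_e = 138.2 K.
TOA radiative forcing: ΔF = −S·Δα/4 = −99.96·(-0.035)/4 = 0.8746 W m⁻².
Planck response: λ_P = 4σT_e³ = 4·5.67×10⁻⁸·(138.2)³ = 0.5983 W m⁻²/K.
So ΔT₀ = 0.8746/0.5983 = 1.46 K.

1.5 K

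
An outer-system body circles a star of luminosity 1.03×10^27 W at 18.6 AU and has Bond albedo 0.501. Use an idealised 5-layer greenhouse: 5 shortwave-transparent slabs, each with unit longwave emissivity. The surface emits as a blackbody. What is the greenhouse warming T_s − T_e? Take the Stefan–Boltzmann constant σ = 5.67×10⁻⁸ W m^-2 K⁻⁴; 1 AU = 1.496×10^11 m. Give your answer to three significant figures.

Orbital distance: d = 18.6 AU = 2.783×10^12 m.
Spreading L over a sphere of radius d: S = 1.03×10^27/(4π·2.78×10^12²) = 10.59 W m^-2.
Top-of-atmosphere balance: σT_e⁴ = S(1−α)/4 = 1.321 W m^-2 → T_e = 69.47 K.
T_s = (N+1)^(1/4)·T_e = 108.7 K.
Warming: T_s − T_e = 39.26 K.

39.3 K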